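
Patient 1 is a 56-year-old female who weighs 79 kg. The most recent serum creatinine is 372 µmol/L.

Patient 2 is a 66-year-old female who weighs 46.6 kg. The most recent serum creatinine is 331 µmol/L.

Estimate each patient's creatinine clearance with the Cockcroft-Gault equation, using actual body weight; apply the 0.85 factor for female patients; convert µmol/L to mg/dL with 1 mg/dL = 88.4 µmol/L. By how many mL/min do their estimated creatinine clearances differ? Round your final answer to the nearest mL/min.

Patient 1: SCr = 372 / 88.4 = 4.208 mg/dL
Patient 1: CrCl = (140 − 56) × 79 / (72 × 4.208) × 0.85 = 6636.0 / 302.98 × 0.85 ≈ 18.6 mL/min
Patient 2: SCr = 331 / 88.4 = 3.744 mg/dL
Patient 2: CrCl = (140 − 66) × 46.6 / (72 × 3.744) × 0.85 = 3448.4 / 269.57 × 0.85 ≈ 10.9 mL/min
|18.6 − 10.9| = 7.7 mL/min

8 mL/min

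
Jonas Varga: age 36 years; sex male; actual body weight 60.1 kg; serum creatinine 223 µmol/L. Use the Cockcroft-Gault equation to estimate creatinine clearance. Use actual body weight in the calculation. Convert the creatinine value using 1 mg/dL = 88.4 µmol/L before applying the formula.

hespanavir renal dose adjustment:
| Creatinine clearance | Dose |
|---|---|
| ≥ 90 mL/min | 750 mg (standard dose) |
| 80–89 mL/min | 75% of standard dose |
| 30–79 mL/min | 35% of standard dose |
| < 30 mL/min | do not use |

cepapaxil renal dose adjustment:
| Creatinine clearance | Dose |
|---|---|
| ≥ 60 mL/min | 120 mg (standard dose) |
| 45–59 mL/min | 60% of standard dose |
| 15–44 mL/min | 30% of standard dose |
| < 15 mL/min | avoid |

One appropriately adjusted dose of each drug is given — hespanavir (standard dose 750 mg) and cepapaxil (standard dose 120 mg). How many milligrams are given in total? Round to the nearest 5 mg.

300 mg

SCr = 223 / 88.4 = 2.523 mg/dL
CrCl = (140 − 36) × 60.1 / (72 × 2.523) = 6250.4 / 181.66 ≈ 34.4 mL/min
CrCl ≈ 34 mL/min.
hespanavir: 30–79 mL/min → 35% of 750 mg = 262.5 mg.
cepapaxil: 15–44 mL/min → 30% of 120 mg = 36 mg.
Total = 262.5 + 36 = 298.5 mg.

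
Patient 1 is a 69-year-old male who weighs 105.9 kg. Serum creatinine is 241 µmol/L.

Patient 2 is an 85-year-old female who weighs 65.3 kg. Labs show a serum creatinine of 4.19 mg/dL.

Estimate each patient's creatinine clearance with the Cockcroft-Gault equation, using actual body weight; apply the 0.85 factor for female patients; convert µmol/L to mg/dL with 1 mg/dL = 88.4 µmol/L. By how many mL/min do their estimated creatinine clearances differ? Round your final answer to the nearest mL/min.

28 mL/min

Patient 1: SCr = 241 / 88.4 = 2.726 mg/dL
Patient 1: CrCl = (140 − 69) × 105.9 / (72 × 2.726) = 7518.9 / 196.27 ≈ 38.3 mL/min
Patient 2: CrCl = (140 − 85) × 65.3 / (72 × 4.19) × 0.85 = 3591.5 / 301.68 × 0.85 ≈ 10.1 mL/min
|38.3 − 10.1| = 28.2 mL/min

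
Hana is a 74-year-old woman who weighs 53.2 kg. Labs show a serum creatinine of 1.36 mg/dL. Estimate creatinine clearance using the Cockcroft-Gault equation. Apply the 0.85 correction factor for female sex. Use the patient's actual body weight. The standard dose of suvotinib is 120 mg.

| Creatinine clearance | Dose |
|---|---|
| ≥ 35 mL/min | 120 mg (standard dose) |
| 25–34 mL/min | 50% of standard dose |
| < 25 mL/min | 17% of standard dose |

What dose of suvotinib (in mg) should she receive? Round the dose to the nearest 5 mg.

CrCl = (140 − 74) × 53.2 / (72 × 1.36) × 0.85 = 3511.2 / 97.92 × 0.85 ≈ 30.5 mL/min
CrCl ≈ 30 mL/min → bracket 25–34 mL/min.
50% of 120 mg = 60 mg

60 mg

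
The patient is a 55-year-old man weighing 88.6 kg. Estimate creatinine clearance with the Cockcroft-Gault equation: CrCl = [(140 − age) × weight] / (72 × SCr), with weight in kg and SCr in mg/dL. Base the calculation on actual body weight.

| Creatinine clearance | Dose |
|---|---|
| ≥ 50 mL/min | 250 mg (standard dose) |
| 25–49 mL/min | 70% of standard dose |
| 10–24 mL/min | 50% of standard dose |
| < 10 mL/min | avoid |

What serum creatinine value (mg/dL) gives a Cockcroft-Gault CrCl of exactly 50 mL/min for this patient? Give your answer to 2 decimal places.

Standard dose requires CrCl ≥ 50 mL/min.
Set (140 − 55) × 88.6 / (72 × SCr) = 50
SCr = (140 − 55) × 88.6 / (72 × 50) = 2.092 mg/dL

2.09 mg/dL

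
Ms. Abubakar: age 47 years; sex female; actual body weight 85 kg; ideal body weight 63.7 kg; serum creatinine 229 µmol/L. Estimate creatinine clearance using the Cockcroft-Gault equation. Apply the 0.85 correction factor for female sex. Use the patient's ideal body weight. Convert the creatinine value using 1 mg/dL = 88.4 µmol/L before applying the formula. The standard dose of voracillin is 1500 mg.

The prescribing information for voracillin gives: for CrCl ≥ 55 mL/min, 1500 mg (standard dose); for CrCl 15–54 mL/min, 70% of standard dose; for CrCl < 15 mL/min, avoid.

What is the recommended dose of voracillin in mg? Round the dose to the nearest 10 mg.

1050 mg

SCr = 229 / 88.4 = 2.59 mg/dL
CrCl = (140 − 47) × 63.7 / (72 × 2.59) × 0.85 = 5924.1 / 186.48 × 0.85 ≈ 27.0 mL/min
CrCl ≈ 27 mL/min → bracket 15–54 mL/min.
70% of 1500 mg = 1050 mg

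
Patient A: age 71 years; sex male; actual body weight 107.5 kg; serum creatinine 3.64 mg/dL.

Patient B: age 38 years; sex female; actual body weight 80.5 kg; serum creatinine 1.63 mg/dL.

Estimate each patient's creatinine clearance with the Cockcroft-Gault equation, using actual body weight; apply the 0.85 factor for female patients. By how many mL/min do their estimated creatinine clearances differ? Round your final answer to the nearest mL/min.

31 mL/min

Patient A: CrCl = (140 − 71) × 107.5 / (72 × 3.64) = 7417.5 / 262.08 ≈ 28.3 mL/min
Patient B: CrCl = (140 − 38) × 80.5 / (72 × 1.63) × 0.85 = 8211.0 / 117.36 × 0.85 ≈ 59.5 mL/min
|28.3 − 59.5| = 31.2 mL/min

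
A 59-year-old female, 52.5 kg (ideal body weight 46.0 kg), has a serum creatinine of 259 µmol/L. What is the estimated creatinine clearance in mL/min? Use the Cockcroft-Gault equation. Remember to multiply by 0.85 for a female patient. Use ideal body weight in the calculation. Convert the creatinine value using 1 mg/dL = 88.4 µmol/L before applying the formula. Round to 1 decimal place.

SCr = 259 / 88.4 = 2.93 mg/dL
CrCl = (140 − 59) × 46 / (72 × 2.93) × 0.85 = 3726.0 / 210.96 × 0.85 ≈ 15.0 mL/min

15.0 mL/min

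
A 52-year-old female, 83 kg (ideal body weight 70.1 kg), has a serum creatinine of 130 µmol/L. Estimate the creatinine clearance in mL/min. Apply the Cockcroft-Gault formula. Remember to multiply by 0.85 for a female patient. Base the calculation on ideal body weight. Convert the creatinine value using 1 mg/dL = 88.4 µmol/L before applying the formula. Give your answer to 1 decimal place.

49.5 mL/min

SCr = 130 / 88.4 = 1.471 mg/dL
CrCl = (140 − 52) × 70.1 / (72 × 1.471) × 0.85 = 6168.8 / 105.91 × 0.85 ≈ 49.5 mL/min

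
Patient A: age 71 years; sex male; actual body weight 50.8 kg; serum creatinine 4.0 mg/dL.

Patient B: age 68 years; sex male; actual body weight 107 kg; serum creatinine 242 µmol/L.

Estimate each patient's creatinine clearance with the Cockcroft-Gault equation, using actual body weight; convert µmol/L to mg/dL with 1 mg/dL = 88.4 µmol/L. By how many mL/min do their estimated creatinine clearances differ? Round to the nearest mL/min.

Patient A: CrCl = (140 − 71) × 50.8 / (72 × 4) = 3505.2 / 288.00 ≈ 12.2 mL/min
Patient B: SCr = 242 / 88.4 = 2.738 mg/dL
Patient B: CrCl = (140 − 68) × 107 / (72 × 2.738) = 7704.0 / 197.14 ≈ 39.1 mL/min
|12.2 − 39.1| = 26.9 mL/min

27 mL/min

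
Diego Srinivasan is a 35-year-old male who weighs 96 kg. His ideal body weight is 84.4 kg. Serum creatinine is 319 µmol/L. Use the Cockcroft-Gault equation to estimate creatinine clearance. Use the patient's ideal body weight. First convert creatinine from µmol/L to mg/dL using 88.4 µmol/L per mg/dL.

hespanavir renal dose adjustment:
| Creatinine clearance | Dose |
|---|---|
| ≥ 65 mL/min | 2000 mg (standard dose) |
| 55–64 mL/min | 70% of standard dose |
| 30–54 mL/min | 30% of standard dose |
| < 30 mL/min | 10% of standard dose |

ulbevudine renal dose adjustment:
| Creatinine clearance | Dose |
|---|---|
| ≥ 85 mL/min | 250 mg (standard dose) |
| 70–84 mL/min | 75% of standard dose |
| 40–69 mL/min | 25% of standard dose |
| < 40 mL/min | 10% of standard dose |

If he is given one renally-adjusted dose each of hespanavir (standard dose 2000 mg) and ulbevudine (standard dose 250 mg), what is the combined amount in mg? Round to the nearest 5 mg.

SCr = 319 / 88.4 = 3.609 mg/dL
CrCl = (140 − 35) × 84.4 / (72 × 3.609) = 8862.0 / 259.85 ≈ 34.1 mL/min
CrCl ≈ 34 mL/min.
hespanavir: 30–54 mL/min → 30% of 2000 mg = 600 mg.
ulbevudine: < 40 mL/min → 10% of 250 mg = 25 mg.
Total = 600 + 25 = 625 mg.

625 mg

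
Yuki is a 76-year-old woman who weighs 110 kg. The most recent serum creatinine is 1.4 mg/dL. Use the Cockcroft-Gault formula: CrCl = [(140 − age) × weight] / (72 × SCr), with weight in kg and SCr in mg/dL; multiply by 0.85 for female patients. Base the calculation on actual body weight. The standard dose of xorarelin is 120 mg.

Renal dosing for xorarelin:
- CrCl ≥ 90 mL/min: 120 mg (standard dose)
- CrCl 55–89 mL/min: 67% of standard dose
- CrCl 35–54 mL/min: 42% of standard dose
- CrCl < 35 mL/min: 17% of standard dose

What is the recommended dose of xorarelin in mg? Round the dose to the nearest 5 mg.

CrCl = (140 − 76) × 110 / (72 × 1.4) × 0.85 = 7040.0 / 100.80 × 0.85 ≈ 59.4 mL/min
CrCl ≈ 59 mL/min → bracket 55–89 mL/min.
67% of 120 mg = 80.4 mg → 80 mg

80 mg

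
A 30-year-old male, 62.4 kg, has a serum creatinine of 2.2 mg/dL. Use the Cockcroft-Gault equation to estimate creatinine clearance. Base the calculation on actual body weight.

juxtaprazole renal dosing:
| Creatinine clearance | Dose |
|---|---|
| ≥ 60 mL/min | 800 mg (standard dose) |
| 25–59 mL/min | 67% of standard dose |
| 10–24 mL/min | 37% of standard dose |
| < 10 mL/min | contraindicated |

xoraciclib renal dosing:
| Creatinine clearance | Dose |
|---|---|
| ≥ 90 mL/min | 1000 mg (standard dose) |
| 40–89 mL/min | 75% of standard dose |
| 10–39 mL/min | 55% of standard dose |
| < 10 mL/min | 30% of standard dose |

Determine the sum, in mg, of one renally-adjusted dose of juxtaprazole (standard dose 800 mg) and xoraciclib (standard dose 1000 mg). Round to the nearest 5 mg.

1285 mg

CrCl = (140 − 30) × 62.4 / (72 × 2.2) = 6864.0 / 158.40 ≈ 43.3 mL/min
CrCl ≈ 43 mL/min.
juxtaprazole: 25–59 mL/min → 67% of 800 mg = 536 mg.
xoraciclib: 40–89 mL/min → 75% of 1000 mg = 750 mg.
Total = 536 + 750 = 1286 mg.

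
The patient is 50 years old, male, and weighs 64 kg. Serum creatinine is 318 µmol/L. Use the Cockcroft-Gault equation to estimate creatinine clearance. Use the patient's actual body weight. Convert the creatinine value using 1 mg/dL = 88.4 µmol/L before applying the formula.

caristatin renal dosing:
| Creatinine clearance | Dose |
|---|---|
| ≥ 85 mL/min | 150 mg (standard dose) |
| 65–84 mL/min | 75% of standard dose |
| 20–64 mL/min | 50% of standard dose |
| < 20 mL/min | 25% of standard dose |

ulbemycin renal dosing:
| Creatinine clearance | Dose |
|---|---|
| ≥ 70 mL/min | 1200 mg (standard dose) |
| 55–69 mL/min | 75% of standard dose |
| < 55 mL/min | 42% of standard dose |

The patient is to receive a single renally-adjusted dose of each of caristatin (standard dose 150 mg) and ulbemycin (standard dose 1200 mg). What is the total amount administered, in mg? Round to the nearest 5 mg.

580 mg

SCr = 318 / 88.4 = 3.597 mg/dL
CrCl = (140 − 50) × 64 / (72 × 3.597) = 5760.0 / 258.98 ≈ 22.2 mL/min
CrCl ≈ 22 mL/min.
caristatin: 20–64 mL/min → 50% of 150 mg = 75 mg.
ulbemycin: < 55 mL/min → 42% of 1200 mg = 504 mg.
Total = 75 + 504 = 579 mg.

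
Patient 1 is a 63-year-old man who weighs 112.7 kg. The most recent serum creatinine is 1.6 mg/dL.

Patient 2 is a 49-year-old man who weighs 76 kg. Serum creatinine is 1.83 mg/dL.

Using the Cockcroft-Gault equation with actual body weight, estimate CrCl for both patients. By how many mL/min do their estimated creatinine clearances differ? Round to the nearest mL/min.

Patient 1: CrCl = (140 − 63) × 112.7 / (72 × 1.6) = 8677.9 / 115.20 ≈ 75.3 mL/min
Patient 2: CrCl = (140 − 49) × 76 / (72 × 1.83) = 6916.0 / 131.76 ≈ 52.5 mL/min
|75.3 − 52.5| = 22.8 mL/min

23 mL/min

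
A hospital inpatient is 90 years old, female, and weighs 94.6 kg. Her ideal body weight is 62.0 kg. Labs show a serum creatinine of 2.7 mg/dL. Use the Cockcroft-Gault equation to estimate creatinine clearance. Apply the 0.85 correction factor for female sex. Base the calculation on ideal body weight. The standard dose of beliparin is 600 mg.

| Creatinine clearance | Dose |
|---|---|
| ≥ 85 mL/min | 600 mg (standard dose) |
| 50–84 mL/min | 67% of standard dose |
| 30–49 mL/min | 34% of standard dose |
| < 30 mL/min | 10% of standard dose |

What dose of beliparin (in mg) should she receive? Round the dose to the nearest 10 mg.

60 mg

CrCl = (140 − 90) × 62 / (72 × 2.7) × 0.85 = 3100.0 / 194.40 × 0.85 ≈ 13.6 mL/min
CrCl ≈ 14 mL/min → bracket < 30 mL/min.
10% of 600 mg = 60 mg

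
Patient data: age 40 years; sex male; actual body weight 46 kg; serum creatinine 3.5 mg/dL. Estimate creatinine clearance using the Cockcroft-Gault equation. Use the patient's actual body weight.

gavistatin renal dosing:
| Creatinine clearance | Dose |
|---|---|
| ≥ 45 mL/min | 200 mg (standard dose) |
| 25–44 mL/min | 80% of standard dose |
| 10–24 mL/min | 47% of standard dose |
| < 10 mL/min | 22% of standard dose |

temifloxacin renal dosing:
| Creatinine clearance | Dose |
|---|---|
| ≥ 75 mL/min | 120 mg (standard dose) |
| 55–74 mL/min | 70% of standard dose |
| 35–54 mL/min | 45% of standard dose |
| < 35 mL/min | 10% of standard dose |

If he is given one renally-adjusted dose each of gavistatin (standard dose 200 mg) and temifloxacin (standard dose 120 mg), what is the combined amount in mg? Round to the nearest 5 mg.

CrCl = (140 − 40) × 46 / (72 × 3.5) = 4600.0 / 252.00 ≈ 18.3 mL/min
CrCl ≈ 18 mL/min.
gavistatin: 10–24 mL/min → 47% of 200 mg = 94 mg.
temifloxacin: < 35 mL/min → 10% of 120 mg = 12 mg.
Total = 94 + 12 = 106 mg.

105 mg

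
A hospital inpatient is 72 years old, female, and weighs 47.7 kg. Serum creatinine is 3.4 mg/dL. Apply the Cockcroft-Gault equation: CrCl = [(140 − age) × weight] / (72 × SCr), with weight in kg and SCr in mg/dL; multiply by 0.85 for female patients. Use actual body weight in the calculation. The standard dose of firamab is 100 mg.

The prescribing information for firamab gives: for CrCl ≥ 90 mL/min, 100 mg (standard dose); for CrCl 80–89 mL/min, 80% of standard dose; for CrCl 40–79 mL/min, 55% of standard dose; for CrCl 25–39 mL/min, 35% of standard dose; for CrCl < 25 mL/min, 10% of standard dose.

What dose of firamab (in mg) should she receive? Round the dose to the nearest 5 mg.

CrCl = (140 − 72) × 47.7 / (72 × 3.4) × 0.85 = 3243.6 / 244.80 × 0.85 ≈ 11.3 mL/min
CrCl ≈ 11 mL/min → bracket < 25 mL/min.
10% of 100 mg = 10 mg

10 mg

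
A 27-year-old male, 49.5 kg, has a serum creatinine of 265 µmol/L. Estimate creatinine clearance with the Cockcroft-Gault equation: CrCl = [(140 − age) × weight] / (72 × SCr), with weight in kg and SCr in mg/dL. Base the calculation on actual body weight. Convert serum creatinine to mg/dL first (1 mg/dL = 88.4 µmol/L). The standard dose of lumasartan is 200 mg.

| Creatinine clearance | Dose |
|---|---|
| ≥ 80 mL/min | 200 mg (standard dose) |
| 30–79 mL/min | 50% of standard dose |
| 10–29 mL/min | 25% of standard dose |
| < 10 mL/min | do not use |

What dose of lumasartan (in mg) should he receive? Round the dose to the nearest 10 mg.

SCr = 265 / 88.4 = 2.998 mg/dL
CrCl = (140 − 27) × 49.5 / (72 × 2.998) = 5593.5 / 215.86 ≈ 25.9 mL/min
CrCl ≈ 26 mL/min → bracket 10–29 mL/min.
25% of 200 mg = 50 mg

50 mg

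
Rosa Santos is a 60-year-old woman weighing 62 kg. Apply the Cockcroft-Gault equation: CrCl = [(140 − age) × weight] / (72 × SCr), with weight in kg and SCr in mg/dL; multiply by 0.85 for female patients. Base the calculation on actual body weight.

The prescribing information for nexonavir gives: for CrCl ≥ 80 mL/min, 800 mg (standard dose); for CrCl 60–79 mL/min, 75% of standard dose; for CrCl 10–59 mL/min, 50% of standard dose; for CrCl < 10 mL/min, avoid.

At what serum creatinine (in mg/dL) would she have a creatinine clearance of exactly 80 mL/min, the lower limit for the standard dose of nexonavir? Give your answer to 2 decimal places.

Standard dose requires CrCl ≥ 80 mL/min.
Set (140 − 60) × 62 × 0.85 / (72 × SCr) = 80
SCr = (140 − 60) × 62 × 0.85 / (72 × 80) = 0.732 mg/dL

0.73 mg/dL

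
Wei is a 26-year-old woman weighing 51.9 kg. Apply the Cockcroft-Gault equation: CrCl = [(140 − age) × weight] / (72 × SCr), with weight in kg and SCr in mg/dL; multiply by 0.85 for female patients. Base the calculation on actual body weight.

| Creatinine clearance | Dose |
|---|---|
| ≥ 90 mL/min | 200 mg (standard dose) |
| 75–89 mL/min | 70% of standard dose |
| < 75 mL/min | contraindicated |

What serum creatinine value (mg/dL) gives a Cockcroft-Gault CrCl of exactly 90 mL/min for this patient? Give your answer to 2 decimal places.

0.78 mg/dL

Standard dose requires CrCl ≥ 90 mL/min.
Set (140 − 26) × 51.9 × 0.85 / (72 × SCr) = 90
SCr = (140 − 26) × 51.9 × 0.85 / (72 × 90) = 0.776 mg/dL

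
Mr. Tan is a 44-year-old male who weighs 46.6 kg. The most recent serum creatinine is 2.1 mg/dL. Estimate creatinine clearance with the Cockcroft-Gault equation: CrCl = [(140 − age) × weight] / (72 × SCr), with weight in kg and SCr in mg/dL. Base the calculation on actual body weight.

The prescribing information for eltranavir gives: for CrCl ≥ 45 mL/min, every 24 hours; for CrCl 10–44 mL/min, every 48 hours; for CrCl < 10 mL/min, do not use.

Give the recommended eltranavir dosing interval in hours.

every 48 hours

CrCl = (140 − 44) × 46.6 / (72 × 2.1) = 4473.6 / 151.20 ≈ 29.6 mL/min
CrCl ≈ 30 mL/min → bracket 10–44 mL/min → every 48 hours.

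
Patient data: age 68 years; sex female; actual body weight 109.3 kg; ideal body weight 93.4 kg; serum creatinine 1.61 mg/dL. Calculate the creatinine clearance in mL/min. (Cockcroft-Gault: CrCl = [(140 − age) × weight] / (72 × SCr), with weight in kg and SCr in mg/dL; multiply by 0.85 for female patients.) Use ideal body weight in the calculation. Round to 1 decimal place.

CrCl = (140 − 68) × 93.4 / (72 × 1.61) × 0.85 = 6724.8 / 115.92 × 0.85 ≈ 49.3 mL/min

49.3 mL/min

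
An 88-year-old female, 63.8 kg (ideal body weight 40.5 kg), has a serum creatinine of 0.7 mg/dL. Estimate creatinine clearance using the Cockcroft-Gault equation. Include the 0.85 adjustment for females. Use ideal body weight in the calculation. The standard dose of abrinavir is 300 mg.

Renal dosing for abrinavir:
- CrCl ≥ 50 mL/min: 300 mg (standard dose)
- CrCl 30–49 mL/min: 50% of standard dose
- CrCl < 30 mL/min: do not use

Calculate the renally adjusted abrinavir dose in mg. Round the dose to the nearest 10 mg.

150 mg

CrCl = (140 − 88) × 40.5 / (72 × 0.7) × 0.85 = 2106.0 / 50.40 × 0.85 ≈ 35.5 mL/min
CrCl ≈ 36 mL/min → bracket 30–49 mL/min.
50% of 300 mg = 150 mg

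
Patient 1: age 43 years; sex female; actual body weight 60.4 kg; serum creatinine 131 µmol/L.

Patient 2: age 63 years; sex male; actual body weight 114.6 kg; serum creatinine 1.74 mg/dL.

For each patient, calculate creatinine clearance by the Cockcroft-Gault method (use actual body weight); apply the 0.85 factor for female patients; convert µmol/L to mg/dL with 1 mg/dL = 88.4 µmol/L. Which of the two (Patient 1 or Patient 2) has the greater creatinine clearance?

Patient 2

Patient 1: SCr = 131 / 88.4 = 1.482 mg/dL
Patient 1: CrCl = (140 − 43) × 60.4 / (72 × 1.482) × 0.85 = 5858.8 / 106.70 × 0.85 ≈ 46.7 mL/min
Patient 2: CrCl = (140 − 63) × 114.6 / (72 × 1.74) = 8824.2 / 125.28 ≈ 70.4 mL/min
46.7 vs 70.4 mL/min → Patient 2 is higher.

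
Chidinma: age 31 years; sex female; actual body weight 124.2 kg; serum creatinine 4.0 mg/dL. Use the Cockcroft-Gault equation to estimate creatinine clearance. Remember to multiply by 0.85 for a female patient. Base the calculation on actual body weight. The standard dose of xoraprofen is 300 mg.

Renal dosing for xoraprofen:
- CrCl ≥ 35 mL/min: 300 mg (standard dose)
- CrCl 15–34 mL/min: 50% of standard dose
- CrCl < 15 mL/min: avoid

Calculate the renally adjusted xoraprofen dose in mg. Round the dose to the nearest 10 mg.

CrCl = (140 − 31) × 124.2 / (72 × 4) × 0.85 = 13537.8 / 288.00 × 0.85 ≈ 40.0 mL/min
CrCl ≈ 40 mL/min → bracket ≥ 35 mL/min.
100% of 300 mg = 300 mg

300 mg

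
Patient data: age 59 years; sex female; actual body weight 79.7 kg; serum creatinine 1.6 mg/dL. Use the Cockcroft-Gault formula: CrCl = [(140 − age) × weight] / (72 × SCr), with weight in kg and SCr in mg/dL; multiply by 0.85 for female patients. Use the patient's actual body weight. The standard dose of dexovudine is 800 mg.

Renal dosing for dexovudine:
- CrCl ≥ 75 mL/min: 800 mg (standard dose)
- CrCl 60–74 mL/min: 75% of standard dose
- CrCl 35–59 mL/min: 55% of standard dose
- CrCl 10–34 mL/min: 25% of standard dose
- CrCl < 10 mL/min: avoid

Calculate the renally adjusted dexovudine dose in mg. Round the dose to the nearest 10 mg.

440 mg

CrCl = (140 − 59) × 79.7 / (72 × 1.6) × 0.85 = 6455.7 / 115.20 × 0.85 ≈ 47.6 mL/min
CrCl ≈ 48 mL/min → bracket 35–59 mL/min.
55% of 800 mg = 440 mg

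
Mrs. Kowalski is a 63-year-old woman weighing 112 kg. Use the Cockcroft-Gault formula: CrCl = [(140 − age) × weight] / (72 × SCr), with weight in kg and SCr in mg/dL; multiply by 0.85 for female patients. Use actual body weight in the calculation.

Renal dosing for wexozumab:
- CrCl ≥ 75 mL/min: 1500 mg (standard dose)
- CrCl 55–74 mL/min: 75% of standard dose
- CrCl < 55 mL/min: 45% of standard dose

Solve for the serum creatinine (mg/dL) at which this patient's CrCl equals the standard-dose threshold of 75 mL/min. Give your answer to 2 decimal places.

1.36 mg/dL

Standard dose requires CrCl ≥ 75 mL/min.
Set (140 − 63) × 112 × 0.85 / (72 × SCr) = 75
SCr = (140 − 63) × 112 × 0.85 / (72 × 75) = 1.357 mg/dL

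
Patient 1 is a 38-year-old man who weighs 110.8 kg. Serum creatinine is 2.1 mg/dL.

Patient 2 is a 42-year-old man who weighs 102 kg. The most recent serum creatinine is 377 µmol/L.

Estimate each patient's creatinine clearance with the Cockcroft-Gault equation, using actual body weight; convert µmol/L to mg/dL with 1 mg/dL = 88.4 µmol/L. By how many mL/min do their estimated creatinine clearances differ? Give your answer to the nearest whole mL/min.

Patient 1: CrCl = (140 − 38) × 110.8 / (72 × 2.1) = 11301.6 / 151.20 ≈ 74.7 mL/min
Patient 2: SCr = 377 / 88.4 = 4.265 mg/dL
Patient 2: CrCl = (140 − 42) × 102 / (72 × 4.265) = 9996.0 / 307.08 ≈ 32.6 mL/min
|74.7 − 32.6| = 42.1 mL/min

42 mL/min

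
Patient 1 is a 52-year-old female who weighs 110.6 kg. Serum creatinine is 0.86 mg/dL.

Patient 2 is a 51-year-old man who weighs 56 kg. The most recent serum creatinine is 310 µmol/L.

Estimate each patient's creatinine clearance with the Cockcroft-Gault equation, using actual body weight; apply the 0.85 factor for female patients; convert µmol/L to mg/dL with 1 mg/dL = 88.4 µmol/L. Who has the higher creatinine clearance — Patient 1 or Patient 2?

Patient 1

Patient 1: CrCl = (140 − 52) × 110.6 / (72 × 0.86) × 0.85 = 9732.8 / 61.92 × 0.85 ≈ 133.6 mL/min
Patient 2: SCr = 310 / 88.4 = 3.507 mg/dL
Patient 2: CrCl = (140 − 51) × 56 / (72 × 3.507) = 4984.0 / 252.50 ≈ 19.7 mL/min
133.6 vs 19.7 mL/min → Patient 1 is higher.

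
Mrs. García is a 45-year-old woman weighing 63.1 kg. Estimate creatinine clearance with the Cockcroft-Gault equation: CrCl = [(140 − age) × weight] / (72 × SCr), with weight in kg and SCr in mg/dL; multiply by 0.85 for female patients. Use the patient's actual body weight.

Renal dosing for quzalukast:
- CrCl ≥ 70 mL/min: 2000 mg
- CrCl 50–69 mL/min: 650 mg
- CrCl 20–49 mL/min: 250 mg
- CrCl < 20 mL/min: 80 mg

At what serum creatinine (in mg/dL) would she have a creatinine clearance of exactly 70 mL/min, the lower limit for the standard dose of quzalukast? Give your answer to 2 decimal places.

Standard dose requires CrCl ≥ 70 mL/min.
Set (140 − 45) × 63.1 × 0.85 / (72 × SCr) = 70
SCr = (140 − 45) × 63.1 × 0.85 / (72 × 70) = 1.011 mg/dL

1.01 mg/dL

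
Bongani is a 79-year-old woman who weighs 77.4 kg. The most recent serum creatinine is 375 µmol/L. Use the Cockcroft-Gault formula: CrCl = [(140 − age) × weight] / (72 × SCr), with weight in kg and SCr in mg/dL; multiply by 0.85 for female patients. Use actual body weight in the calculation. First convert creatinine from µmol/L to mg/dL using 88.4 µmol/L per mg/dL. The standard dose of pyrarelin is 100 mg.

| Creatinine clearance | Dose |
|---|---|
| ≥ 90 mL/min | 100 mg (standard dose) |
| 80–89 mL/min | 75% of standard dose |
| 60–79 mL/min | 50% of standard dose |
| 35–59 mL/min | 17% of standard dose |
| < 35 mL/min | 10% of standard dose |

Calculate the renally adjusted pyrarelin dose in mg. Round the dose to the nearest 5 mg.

10 mg

SCr = 375 / 88.4 = 4.242 mg/dL
CrCl = (140 − 79) × 77.4 / (72 × 4.242) × 0.85 = 4721.4 / 305.42 × 0.85 ≈ 13.1 mL/min
CrCl ≈ 13 mL/min → bracket < 35 mL/min.
10% of 100 mg = 10 mg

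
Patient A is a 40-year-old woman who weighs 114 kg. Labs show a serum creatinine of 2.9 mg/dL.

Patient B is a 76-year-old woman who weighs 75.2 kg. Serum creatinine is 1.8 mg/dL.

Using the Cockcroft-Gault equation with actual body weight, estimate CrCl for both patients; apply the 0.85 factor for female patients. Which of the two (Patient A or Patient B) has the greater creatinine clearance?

Patient A

Patient A: CrCl = (140 − 40) × 114 / (72 × 2.9) × 0.85 = 11400.0 / 208.80 × 0.85 ≈ 46.4 mL/min
Patient B: CrCl = (140 − 76) × 75.2 / (72 × 1.8) × 0.85 = 4812.8 / 129.60 × 0.85 ≈ 31.6 mL/min
46.4 vs 31.6 mL/min → Patient A is higher.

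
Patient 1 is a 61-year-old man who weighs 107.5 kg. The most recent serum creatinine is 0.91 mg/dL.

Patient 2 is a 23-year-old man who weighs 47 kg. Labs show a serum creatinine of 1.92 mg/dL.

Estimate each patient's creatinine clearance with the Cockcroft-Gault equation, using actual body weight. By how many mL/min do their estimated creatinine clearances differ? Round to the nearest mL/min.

90 mL/min

Patient 1: CrCl = (140 − 61) × 107.5 / (72 × 0.91) = 8492.5 / 65.52 ≈ 129.6 mL/min
Patient 2: CrCl = (140 − 23) × 47 / (72 × 1.92) = 5499.0 / 138.24 ≈ 39.8 mL/min
|129.6 − 39.8| = 89.8 mL/min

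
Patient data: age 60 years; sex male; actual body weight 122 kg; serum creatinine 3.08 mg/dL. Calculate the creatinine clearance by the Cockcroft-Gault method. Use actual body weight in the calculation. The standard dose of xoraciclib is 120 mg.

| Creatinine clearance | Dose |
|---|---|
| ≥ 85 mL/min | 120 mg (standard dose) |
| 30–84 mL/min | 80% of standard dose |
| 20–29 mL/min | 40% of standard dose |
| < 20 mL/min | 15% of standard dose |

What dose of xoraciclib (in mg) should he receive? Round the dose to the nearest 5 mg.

CrCl = (140 − 60) × 122 / (72 × 3.08) = 9760.0 / 221.76 ≈ 44.0 mL/min
CrCl ≈ 44 mL/min → bracket 30–84 mL/min.
80% of 120 mg = 96 mg → 95 mg

95 mg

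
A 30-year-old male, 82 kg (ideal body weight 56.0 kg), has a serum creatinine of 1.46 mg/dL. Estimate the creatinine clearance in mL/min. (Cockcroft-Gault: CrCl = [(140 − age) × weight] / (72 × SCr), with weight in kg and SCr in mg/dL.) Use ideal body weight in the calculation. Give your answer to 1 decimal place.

58.6 mL/min

CrCl = (140 − 30) × 56 / (72 × 1.46) = 6160.0 / 105.12 ≈ 58.6 mL/min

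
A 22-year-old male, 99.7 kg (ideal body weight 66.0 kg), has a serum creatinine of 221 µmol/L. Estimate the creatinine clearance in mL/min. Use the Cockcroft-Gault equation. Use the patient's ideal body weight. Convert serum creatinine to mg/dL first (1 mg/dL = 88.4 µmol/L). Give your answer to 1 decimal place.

43.3 mL/min

SCr = 221 / 88.4 = 2.5 mg/dL
CrCl = (140 − 22) × 66 / (72 × 2.5) = 7788.0 / 180.00 ≈ 43.3 mL/min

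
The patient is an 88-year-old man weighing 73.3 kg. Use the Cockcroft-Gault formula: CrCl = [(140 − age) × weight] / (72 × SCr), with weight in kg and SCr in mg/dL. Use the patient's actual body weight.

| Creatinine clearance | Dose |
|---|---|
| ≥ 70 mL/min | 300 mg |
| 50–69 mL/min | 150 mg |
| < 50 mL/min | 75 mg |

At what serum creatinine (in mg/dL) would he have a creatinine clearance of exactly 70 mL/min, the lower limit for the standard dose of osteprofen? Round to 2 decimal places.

0.76 mg/dL

Standard dose requires CrCl ≥ 70 mL/min.
Set (140 − 88) × 73.3 / (72 × SCr) = 70
SCr = (140 − 88) × 73.3 / (72 × 70) = 0.756 mg/dL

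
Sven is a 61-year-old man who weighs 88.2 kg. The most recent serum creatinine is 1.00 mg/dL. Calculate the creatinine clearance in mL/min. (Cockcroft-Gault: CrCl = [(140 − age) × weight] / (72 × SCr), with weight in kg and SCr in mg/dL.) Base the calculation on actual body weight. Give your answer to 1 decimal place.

CrCl = (140 − 61) × 88.2 / (72 × 1) = 6967.8 / 72.00 ≈ 96.8 mL/min

96.8 mL/min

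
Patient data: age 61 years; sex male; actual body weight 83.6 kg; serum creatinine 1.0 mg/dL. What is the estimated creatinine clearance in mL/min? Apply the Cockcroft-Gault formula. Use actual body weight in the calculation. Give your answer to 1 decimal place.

CrCl = (140 − 61) × 83.6 / (72 × 1) = 6604.4 / 72.00 ≈ 91.7 mL/min

91.7 mL/min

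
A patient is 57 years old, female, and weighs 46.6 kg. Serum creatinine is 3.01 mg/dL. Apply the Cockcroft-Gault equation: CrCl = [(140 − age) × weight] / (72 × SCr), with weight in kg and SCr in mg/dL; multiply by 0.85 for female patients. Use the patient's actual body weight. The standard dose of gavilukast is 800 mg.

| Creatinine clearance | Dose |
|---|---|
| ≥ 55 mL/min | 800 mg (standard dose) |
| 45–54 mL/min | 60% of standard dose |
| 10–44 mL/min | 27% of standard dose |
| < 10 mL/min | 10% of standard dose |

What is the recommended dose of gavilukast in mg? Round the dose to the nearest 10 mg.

CrCl = (140 − 57) × 46.6 / (72 × 3.01) × 0.85 = 3867.8 / 216.72 × 0.85 ≈ 15.2 mL/min
CrCl ≈ 15 mL/min → bracket 10–44 mL/min.
27% of 800 mg = 216 mg → 220 mg

220 mg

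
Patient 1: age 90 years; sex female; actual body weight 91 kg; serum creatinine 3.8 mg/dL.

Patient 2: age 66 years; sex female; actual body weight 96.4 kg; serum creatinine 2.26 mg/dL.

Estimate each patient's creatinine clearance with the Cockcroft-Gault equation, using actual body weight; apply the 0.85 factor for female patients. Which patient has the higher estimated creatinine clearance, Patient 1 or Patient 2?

Patient 1: CrCl = (140 − 90) × 91 / (72 × 3.8) × 0.85 = 4550.0 / 273.60 × 0.85 ≈ 14.1 mL/min
Patient 2: CrCl = (140 − 66) × 96.4 / (72 × 2.26) × 0.85 = 7133.6 / 162.72 × 0.85 ≈ 37.3 mL/min
14.1 vs 37.3 mL/min → Patient 2 is higher.

Patient 2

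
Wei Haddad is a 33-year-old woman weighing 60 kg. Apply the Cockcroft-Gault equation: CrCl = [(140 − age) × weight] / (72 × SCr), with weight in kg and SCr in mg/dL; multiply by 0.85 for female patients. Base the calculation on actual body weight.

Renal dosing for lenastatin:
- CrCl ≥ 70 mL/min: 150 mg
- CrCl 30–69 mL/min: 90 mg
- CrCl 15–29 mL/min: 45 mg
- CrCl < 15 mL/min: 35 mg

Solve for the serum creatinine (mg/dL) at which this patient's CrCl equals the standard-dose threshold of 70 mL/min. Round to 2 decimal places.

Standard dose requires CrCl ≥ 70 mL/min.
Set (140 − 33) × 60 × 0.85 / (72 × SCr) = 70
SCr = (140 − 33) × 60 × 0.85 / (72 × 70) = 1.083 mg/dL

1.08 mg/dL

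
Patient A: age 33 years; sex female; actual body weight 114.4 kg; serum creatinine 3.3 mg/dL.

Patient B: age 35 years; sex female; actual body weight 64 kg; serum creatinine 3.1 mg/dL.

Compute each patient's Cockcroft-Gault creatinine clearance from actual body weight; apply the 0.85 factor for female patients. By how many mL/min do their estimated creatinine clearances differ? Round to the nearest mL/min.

18 mL/min

Patient A: CrCl = (140 − 33) × 114.4 / (72 × 3.3) × 0.85 = 12240.8 / 237.60 × 0.85 ≈ 43.8 mL/min
Patient B: CrCl = (140 − 35) × 64 / (72 × 3.1) × 0.85 = 6720.0 / 223.20 × 0.85 ≈ 25.6 mL/min
|43.8 − 25.6| = 18.2 mL/min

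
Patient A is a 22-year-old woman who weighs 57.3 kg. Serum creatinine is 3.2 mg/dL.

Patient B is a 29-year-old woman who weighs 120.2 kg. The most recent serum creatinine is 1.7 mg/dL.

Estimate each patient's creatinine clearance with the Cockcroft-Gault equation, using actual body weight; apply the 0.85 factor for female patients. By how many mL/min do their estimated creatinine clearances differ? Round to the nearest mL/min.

Patient A: CrCl = (140 − 22) × 57.3 / (72 × 3.2) × 0.85 = 6761.4 / 230.40 × 0.85 ≈ 24.9 mL/min
Patient B: CrCl = (140 − 29) × 120.2 / (72 × 1.7) × 0.85 = 13342.2 / 122.40 × 0.85 ≈ 92.7 mL/min
|24.9 − 92.7| = 67.8 mL/min

68 mL/min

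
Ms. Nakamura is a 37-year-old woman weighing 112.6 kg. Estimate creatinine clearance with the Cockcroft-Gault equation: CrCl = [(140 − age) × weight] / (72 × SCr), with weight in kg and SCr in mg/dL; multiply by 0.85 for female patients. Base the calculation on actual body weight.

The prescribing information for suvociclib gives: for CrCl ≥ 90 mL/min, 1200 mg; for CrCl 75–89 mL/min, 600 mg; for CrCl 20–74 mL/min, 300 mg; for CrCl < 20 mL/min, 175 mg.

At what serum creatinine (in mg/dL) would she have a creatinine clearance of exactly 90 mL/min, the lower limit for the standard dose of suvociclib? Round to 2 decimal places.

Standard dose requires CrCl ≥ 90 mL/min.
Set (140 − 37) × 112.6 × 0.85 / (72 × SCr) = 90
SCr = (140 − 37) × 112.6 × 0.85 / (72 × 90) = 1.521 mg/dL

1.52 mg/dL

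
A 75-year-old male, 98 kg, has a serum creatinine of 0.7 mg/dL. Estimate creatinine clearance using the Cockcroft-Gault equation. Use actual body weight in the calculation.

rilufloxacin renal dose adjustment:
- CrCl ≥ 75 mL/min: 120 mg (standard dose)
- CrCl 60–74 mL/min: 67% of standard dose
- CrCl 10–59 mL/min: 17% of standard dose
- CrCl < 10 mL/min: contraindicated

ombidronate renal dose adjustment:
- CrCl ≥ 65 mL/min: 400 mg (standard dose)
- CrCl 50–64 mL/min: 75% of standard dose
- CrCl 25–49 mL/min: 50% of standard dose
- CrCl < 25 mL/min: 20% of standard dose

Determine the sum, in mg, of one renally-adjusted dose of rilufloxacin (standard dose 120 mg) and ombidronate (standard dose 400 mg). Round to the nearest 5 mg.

520 mg

CrCl = (140 − 75) × 98 / (72 × 0.7) = 6370.0 / 50.40 ≈ 126.4 mL/min
CrCl ≈ 126 mL/min.
rilufloxacin: ≥ 75 mL/min → 100% of 120 mg = 120 mg.
ombidronate: ≥ 65 mL/min → 100% of 400 mg = 400 mg.
Total = 120 + 400 = 520 mg.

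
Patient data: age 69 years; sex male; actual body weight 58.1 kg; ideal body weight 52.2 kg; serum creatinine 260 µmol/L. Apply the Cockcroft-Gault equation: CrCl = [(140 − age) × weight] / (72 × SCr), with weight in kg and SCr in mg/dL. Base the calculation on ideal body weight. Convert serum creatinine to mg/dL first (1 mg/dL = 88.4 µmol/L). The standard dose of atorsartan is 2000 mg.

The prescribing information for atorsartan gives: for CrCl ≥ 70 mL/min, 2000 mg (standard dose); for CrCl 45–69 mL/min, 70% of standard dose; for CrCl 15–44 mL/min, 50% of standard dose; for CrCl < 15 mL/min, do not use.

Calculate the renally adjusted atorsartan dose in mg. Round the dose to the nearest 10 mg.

SCr = 260 / 88.4 = 2.941 mg/dL
CrCl = (140 − 69) × 52.2 / (72 × 2.941) = 3706.2 / 211.75 ≈ 17.5 mL/min
CrCl ≈ 18 mL/min → bracket 15–44 mL/min.
50% of 2000 mg = 1000 mg

1000 mg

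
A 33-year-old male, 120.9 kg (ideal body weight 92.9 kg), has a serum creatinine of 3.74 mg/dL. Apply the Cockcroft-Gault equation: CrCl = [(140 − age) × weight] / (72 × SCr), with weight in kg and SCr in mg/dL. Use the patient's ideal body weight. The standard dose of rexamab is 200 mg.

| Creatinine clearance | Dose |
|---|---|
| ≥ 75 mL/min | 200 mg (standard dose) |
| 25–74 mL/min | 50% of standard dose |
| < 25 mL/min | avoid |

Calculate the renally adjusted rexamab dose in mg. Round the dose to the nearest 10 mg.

100 mg

CrCl = (140 − 33) × 92.9 / (72 × 3.74) = 9940.3 / 269.28 ≈ 36.9 mL/min
CrCl ≈ 37 mL/min → bracket 25–74 mL/min.
50% of 200 mg = 100 mg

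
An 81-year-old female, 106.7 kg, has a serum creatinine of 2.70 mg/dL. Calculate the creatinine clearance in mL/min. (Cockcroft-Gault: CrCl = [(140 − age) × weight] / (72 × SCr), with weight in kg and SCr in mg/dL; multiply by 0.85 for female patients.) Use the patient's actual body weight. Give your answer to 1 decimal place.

CrCl = (140 − 81) × 106.7 / (72 × 2.7) × 0.85 = 6295.3 / 194.40 × 0.85 ≈ 27.5 mL/min

27.5 mL/min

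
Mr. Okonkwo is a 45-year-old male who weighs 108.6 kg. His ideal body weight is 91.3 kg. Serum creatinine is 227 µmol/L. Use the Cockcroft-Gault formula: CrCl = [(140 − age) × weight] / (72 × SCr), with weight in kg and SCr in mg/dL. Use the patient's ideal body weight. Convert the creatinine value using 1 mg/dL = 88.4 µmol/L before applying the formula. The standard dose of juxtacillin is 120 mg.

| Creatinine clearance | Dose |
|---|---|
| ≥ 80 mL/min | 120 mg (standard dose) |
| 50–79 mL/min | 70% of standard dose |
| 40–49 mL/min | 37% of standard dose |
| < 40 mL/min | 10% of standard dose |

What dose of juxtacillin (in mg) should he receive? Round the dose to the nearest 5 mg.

SCr = 227 / 88.4 = 2.568 mg/dL
CrCl = (140 − 45) × 91.3 / (72 × 2.568) = 8673.5 / 184.90 ≈ 46.9 mL/min
CrCl ≈ 47 mL/min → bracket 40–49 mL/min.
37% of 120 mg = 44.4 mg → 45 mg

45 mg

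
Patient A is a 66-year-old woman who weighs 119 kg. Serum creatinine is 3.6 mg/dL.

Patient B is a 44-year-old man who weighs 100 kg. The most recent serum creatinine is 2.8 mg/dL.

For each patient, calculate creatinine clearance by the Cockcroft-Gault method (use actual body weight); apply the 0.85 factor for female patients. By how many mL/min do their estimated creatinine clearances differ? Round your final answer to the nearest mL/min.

Patient A: CrCl = (140 − 66) × 119 / (72 × 3.6) × 0.85 = 8806.0 / 259.20 × 0.85 ≈ 28.9 mL/min
Patient B: CrCl = (140 − 44) × 100 / (72 × 2.8) = 9600.0 / 201.60 ≈ 47.6 mL/min
|28.9 − 47.6| = 18.7 mL/min

19 mL/min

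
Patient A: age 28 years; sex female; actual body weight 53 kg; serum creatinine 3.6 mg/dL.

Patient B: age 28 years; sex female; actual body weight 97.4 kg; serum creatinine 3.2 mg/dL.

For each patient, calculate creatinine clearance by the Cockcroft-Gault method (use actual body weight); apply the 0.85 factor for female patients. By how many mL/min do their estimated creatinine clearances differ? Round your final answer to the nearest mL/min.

21 mL/min

Patient A: CrCl = (140 − 28) × 53 / (72 × 3.6) × 0.85 = 5936.0 / 259.20 × 0.85 ≈ 19.5 mL/min
Patient B: CrCl = (140 − 28) × 97.4 / (72 × 3.2) × 0.85 = 10908.8 / 230.40 × 0.85 ≈ 40.2 mL/min
|19.5 − 40.2| = 20.7 mL/min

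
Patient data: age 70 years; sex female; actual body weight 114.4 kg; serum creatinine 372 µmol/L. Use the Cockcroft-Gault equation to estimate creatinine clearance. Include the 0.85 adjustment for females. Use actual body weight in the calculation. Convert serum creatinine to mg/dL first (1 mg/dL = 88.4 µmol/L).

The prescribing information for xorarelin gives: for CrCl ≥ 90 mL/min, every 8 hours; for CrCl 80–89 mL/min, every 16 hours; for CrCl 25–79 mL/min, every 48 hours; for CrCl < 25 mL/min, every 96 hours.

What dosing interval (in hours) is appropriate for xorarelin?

SCr = 372 / 88.4 = 4.208 mg/dL
CrCl = (140 − 70) × 114.4 / (72 × 4.208) × 0.85 = 8008.0 / 302.98 × 0.85 ≈ 22.5 mL/min
CrCl ≈ 22 mL/min → bracket < 25 mL/min → every 96 hours.

every 96 hours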